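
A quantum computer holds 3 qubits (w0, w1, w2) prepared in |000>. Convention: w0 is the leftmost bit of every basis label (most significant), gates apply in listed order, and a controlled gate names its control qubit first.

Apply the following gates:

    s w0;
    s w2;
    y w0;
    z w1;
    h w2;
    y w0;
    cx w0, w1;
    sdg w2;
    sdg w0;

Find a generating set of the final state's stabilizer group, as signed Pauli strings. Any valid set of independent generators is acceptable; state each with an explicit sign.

The stabilizer group can be generated by -IIY, +ZII, +IZI, among other valid generating sets.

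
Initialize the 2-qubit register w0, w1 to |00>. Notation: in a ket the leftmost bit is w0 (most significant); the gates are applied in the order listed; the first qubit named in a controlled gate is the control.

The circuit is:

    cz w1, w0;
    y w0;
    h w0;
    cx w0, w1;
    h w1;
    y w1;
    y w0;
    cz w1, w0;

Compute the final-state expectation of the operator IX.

The expectation value of IX is 1.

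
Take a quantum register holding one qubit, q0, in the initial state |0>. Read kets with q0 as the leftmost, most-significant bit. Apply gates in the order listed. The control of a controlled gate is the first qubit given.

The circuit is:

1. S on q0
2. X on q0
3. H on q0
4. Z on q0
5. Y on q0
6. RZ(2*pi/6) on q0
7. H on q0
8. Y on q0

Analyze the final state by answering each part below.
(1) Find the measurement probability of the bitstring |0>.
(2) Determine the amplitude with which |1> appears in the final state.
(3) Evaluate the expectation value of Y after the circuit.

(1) The probability of measuring |0> is 3/4.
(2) The final state's coefficient on |1> equals (-1 + exp(I*pi/3))*exp(5*I*pi/6)/2.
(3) The expectation value of Y is sqrt(3)/2.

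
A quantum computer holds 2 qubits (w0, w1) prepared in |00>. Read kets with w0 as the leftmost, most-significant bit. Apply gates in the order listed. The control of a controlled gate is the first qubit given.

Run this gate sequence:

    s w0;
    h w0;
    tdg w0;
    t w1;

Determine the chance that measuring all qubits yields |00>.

The probability of measuring |00> is 1/2.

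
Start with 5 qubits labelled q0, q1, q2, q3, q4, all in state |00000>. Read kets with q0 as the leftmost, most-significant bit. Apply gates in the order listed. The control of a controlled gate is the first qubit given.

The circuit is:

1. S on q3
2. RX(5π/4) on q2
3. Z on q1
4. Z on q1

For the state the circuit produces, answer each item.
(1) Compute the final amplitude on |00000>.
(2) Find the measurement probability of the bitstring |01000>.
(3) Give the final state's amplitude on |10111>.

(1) The final state's coefficient on |00000> equals -sqrt(2 - sqrt(2))/2.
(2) The probability of measuring |01000> is 0.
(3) The amplitude on |10111> is 0.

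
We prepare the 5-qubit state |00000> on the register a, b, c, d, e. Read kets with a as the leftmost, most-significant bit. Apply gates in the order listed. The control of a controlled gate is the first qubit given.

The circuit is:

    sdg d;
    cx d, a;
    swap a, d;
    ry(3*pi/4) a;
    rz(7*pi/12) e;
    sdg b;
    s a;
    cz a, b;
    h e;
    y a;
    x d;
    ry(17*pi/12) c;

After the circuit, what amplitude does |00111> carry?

The amplitude on |00111> is sqrt(6)*sqrt(1/2 - sqrt(2)/4)*sqrt(sqrt(2)/4 + 1/2)*exp(-7*I*pi/24)/4 + sqrt(2)*exp(-7*I*pi/24)/8 + exp(-7*I*pi/24)/8.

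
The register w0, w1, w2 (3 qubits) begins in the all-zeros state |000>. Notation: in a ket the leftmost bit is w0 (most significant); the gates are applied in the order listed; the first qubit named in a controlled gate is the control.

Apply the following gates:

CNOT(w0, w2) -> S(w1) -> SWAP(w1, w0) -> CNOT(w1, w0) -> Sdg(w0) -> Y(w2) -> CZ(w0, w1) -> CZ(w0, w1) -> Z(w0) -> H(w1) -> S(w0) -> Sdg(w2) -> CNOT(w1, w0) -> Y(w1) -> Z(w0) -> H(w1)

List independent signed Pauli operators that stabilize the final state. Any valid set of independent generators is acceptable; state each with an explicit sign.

The final state is stabilized by the group generated by +XZI, -ZXI, -IIZ; other independent generating sets are equally valid.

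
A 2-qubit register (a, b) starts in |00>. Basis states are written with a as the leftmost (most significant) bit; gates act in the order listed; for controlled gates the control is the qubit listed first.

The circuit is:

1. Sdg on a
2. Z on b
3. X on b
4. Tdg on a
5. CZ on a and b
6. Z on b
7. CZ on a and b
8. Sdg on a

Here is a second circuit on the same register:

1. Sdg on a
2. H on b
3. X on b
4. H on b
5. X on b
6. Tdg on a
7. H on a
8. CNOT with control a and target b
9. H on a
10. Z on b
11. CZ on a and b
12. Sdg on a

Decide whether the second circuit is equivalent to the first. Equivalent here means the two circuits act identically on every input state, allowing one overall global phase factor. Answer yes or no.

No, they are not equivalent — no single phase factor reconciles the two unitaries.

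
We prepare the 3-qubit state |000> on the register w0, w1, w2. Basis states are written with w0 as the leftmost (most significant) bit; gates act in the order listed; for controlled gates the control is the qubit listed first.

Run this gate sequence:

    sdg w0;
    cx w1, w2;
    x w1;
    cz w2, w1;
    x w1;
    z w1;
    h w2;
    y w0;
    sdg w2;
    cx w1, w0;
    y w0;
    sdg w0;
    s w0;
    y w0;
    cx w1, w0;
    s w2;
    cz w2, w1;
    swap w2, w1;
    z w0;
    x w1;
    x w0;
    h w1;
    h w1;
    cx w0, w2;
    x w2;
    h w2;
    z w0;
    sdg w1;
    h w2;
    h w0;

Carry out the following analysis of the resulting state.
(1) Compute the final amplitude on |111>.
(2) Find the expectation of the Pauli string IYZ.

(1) The amplitude on |111> is -1/2.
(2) In the final state, IYZ has expectation 1.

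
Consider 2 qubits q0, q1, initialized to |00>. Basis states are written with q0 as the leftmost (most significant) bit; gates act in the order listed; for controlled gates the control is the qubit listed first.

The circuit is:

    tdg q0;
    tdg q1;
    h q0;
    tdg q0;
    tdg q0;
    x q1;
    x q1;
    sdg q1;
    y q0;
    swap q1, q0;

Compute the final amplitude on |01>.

The final state's coefficient on |01> equals sqrt(2)*I/2.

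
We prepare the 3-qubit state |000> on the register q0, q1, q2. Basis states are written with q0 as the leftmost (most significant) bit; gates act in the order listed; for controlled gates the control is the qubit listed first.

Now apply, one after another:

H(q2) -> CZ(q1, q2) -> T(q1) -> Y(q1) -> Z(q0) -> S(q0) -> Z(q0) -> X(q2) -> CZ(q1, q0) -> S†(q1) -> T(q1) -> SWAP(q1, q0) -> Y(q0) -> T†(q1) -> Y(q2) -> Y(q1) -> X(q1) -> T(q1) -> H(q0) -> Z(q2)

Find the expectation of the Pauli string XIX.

The observable XIX averages to 1.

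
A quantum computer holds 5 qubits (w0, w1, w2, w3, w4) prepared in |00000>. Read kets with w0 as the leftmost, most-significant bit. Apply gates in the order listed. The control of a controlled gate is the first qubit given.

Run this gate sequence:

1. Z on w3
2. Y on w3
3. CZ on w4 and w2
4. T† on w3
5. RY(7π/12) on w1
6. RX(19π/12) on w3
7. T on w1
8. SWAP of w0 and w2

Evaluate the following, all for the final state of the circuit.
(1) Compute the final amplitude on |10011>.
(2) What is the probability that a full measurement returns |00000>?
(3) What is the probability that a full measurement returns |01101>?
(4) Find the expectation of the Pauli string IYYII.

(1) The amplitude on |10011> is 0.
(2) The probability of measuring |00000> is -sqrt(6)/8 - sqrt(3)/16 + sqrt(2)/8 + 3/8.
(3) Outcome |01101> occurs with probability 0.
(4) The expectation value of IYYII is 0.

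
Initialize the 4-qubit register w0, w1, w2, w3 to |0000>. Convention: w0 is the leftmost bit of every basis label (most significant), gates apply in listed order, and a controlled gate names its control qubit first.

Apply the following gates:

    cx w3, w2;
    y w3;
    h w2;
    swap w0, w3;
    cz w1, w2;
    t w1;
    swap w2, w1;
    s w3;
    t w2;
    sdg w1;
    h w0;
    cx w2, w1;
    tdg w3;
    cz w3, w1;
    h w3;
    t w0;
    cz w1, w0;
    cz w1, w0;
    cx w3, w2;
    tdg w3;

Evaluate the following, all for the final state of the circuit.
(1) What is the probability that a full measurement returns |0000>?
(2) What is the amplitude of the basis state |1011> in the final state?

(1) A full measurement returns |0000> with probability 1/8. Key observation: the block from step 17 through step 18 cancels to the identity and can be dropped.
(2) The amplitude on |1011> is -sqrt(2)*I/4.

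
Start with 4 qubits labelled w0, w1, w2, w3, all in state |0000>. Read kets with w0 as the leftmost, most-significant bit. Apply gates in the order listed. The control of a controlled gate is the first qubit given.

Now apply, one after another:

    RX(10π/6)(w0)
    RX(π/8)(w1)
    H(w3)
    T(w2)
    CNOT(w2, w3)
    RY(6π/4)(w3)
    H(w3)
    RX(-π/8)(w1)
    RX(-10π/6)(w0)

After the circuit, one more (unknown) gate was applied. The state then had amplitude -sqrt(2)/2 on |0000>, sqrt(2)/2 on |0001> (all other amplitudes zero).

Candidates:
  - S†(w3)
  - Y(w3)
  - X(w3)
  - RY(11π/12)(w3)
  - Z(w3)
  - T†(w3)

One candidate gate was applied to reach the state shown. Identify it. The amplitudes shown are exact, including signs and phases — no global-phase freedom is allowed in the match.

The unique candidate consistent with the amplitudes is Z(w3).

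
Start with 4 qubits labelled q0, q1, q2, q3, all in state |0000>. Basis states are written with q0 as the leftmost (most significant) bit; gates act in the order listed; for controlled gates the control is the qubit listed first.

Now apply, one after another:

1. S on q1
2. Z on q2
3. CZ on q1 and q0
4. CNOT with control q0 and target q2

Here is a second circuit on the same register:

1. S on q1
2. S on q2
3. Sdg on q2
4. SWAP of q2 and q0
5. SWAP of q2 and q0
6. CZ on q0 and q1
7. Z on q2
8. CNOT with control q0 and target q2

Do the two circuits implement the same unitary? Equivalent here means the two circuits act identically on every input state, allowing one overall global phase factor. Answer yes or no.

Yes: on every input state the two circuits agree up to one overall phase factor.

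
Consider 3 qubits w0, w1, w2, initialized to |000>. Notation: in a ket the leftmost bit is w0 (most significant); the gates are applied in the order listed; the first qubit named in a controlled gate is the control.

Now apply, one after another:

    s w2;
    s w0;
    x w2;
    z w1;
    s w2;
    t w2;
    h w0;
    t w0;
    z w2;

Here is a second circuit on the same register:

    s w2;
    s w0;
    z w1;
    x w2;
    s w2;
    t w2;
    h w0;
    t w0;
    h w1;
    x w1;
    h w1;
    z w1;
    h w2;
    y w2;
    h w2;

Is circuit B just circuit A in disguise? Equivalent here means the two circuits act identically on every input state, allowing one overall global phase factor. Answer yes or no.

No, they are not equivalent — no single phase factor reconciles the two unitaries.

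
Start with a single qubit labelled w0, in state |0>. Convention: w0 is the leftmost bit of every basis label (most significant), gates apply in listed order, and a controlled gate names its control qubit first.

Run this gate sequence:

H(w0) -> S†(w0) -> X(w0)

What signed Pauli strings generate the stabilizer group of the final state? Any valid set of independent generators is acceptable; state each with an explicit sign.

The final state is stabilized by the group generated by +Y; other independent generating sets are equally valid.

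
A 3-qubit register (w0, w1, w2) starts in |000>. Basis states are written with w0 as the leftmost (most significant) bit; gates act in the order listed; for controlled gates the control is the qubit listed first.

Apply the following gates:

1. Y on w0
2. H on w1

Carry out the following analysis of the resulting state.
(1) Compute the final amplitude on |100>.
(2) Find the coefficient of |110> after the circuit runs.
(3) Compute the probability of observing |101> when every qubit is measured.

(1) The final state's coefficient on |100> equals sqrt(2)*I/2.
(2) The final state's coefficient on |110> equals sqrt(2)*I/2.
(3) Outcome |101> occurs with probability 0.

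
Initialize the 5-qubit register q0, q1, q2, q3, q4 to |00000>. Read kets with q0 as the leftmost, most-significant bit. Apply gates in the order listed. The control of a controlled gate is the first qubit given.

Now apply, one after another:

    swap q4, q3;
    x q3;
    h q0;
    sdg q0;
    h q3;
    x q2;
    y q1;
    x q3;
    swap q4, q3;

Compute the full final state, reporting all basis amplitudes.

After the circuit, the state carries amplitude -I/2 on |01100>, I/2 on |01101>, -1/2 on |11100>, 1/2 on |11101>, and 0 on every other basis state.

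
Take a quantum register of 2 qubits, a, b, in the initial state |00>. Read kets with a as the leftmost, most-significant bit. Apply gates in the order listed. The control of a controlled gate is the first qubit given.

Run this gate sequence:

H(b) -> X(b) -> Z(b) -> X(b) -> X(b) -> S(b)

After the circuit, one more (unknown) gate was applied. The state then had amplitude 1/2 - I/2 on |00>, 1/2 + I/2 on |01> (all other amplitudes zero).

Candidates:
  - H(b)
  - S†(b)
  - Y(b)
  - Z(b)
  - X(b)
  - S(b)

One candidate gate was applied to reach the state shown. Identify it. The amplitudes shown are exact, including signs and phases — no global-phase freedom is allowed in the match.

The unique candidate consistent with the amplitudes is H(b). Key observation: the block from step 4 through step 5 cancels to the identity and can be dropped.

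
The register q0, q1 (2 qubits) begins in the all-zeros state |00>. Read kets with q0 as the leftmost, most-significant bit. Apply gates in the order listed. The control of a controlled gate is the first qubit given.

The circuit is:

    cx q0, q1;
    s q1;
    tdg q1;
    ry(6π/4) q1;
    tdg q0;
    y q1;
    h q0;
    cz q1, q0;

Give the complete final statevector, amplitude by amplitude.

The final amplitudes are -I/2 on |00>, -I/2 on |01>, -I/2 on |10>, I/2 on |11>.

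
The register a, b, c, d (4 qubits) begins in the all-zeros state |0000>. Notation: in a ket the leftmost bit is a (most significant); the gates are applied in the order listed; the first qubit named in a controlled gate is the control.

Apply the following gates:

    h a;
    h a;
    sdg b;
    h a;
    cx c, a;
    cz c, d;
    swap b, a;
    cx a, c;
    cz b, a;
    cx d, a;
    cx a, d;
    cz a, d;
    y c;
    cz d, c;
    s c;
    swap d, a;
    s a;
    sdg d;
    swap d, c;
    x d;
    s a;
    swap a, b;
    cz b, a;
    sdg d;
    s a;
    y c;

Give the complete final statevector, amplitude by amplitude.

The final amplitudes are -sqrt(2)*I/2 on |0010>, sqrt(2)/2 on |1010>, and 0 on every other basis state.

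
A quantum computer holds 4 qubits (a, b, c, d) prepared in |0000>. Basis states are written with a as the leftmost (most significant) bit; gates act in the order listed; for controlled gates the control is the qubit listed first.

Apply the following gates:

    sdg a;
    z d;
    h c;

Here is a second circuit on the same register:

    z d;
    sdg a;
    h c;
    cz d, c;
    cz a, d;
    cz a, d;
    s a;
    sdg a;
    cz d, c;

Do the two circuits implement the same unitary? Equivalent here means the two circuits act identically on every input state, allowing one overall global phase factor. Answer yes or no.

Yes — the two circuits implement the same unitary up to a global phase.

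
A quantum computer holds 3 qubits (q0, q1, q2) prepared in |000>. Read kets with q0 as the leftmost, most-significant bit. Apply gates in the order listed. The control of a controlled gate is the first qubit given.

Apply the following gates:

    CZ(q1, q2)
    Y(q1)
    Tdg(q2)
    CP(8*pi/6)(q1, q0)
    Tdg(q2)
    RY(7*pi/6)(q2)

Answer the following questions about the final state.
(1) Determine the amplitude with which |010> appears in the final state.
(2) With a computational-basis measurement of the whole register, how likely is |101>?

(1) |010> carries amplitude I*(-sqrt(6) + sqrt(2))/4 in the final state.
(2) A full measurement returns |101> with probability 0.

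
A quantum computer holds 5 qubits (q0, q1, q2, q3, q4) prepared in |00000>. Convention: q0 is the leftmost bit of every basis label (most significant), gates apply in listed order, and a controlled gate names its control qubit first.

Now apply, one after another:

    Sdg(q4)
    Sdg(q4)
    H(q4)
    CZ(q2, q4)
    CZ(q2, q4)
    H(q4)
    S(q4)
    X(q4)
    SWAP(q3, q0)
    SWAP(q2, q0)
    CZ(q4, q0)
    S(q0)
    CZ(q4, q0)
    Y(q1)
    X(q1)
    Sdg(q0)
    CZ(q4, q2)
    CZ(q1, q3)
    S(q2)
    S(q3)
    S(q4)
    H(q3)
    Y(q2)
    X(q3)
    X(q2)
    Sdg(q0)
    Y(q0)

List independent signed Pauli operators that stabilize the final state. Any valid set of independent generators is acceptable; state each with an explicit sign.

The stabilizer group can be generated by +IIIXI, -ZIIII, +IZIII, +IIZII, -IIIIZ, among other valid generating sets. Key observation: the block from step 2 through step 7 cancels to the identity and can be dropped.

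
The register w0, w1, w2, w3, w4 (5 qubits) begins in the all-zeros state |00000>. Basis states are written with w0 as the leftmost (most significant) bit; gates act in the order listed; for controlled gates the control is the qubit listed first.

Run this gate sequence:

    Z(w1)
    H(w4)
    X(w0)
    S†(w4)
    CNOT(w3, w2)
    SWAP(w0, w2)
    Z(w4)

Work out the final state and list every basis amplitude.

The resulting statevector has amplitude sqrt(2)/2 on |00100>, sqrt(2)*I/2 on |00101>, and 0 on every other basis state.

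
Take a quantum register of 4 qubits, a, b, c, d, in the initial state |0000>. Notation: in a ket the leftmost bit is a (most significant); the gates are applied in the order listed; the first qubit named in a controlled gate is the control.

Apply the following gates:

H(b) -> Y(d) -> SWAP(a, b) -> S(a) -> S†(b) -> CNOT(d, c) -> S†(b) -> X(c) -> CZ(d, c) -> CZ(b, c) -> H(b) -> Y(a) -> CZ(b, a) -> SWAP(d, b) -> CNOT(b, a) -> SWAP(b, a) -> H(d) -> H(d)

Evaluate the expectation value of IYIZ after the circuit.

The expectation value of IYIZ is -1. Key observation: the block from step 17 through step 18 cancels to the identity and can be dropped.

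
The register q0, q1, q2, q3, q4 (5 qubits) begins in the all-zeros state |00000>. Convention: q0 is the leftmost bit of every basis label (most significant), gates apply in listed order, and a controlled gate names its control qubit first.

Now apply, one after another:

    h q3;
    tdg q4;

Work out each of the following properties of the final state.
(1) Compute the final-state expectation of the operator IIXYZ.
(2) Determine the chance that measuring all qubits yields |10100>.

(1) In the final state, IIXYZ has expectation 0.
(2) The probability of measuring |10100> is 0.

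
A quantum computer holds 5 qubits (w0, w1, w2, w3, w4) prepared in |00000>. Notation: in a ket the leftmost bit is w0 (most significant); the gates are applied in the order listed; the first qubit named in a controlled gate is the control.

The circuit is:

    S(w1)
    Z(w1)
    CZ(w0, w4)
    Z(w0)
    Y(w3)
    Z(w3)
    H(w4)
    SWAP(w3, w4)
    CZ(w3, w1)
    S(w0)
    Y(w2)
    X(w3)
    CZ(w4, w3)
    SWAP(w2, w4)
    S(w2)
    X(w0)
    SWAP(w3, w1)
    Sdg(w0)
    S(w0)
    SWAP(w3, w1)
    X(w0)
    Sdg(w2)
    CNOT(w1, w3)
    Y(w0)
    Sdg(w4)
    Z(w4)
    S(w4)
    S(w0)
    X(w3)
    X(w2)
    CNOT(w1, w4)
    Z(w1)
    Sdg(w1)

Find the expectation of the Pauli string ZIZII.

The observable ZIZII averages to -1. Key observation: steps 15-22 multiply out to the identity, so the circuit reduces to the remaining gates.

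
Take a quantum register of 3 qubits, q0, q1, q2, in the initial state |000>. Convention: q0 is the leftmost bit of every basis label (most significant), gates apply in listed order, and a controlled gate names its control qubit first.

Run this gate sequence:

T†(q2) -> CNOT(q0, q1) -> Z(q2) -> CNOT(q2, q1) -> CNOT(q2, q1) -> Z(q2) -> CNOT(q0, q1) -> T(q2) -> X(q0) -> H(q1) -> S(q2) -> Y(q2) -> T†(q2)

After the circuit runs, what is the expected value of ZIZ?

In the final state, ZIZ has expectation 1. Key observation: steps 1-8 multiply out to the identity, so the circuit reduces to the remaining gates.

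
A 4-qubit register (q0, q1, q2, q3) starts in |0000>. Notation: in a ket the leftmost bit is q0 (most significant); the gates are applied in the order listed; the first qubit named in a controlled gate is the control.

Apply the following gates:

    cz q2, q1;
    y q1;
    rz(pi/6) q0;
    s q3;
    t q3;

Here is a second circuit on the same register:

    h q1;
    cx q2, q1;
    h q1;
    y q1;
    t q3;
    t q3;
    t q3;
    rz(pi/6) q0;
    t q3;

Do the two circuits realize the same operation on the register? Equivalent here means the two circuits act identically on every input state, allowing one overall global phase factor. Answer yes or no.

No: there is an input state on which the two circuits produce genuinely different outputs (not merely differing by a phase).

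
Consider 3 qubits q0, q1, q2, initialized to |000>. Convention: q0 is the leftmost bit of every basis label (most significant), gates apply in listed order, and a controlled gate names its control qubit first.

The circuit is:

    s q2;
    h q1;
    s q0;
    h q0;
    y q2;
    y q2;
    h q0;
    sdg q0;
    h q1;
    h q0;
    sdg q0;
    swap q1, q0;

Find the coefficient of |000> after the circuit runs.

The final state's coefficient on |000> equals sqrt(2)/2. Key observation: gates 2-9 undo each other exactly, leaving only the rest of the circuit to track.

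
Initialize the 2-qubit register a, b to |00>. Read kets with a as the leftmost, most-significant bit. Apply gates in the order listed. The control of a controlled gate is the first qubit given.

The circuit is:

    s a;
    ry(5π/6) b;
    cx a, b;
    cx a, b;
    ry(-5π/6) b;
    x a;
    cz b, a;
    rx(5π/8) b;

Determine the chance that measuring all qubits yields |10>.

A full measurement returns |10> with probability cos(5*pi/16)**2. Key observation: gates 2-5 undo each other exactly, leaving only the rest of the circuit to track.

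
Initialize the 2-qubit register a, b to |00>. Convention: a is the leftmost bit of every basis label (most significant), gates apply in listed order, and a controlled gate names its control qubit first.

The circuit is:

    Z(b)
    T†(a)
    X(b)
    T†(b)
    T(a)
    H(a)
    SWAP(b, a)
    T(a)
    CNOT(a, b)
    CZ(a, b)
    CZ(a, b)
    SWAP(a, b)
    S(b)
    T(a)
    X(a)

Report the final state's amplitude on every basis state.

The final amplitudes are 0 on |00>, sqrt(2)*exp(3*I*pi/4)/2 on |01>, 0 on |10>, sqrt(2)*I/2 on |11>.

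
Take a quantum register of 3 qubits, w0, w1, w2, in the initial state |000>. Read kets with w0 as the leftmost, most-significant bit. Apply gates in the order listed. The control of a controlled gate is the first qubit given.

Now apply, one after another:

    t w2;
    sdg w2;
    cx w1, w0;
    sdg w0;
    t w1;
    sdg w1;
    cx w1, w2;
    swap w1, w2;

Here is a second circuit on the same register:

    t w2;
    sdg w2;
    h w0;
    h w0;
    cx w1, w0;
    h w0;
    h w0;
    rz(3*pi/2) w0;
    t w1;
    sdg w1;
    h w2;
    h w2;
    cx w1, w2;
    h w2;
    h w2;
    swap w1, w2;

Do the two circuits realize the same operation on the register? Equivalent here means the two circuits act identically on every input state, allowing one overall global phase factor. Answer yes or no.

Yes, they are equivalent — the unitaries differ by at most a global phase.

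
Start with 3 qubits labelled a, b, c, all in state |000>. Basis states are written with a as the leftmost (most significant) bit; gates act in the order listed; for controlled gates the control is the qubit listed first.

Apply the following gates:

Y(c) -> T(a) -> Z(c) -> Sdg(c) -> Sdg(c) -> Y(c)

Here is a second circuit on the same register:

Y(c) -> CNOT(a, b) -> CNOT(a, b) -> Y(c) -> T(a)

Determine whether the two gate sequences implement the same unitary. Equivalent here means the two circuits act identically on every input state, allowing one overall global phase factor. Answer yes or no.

Yes — the two circuits implement the same unitary up to a global phase.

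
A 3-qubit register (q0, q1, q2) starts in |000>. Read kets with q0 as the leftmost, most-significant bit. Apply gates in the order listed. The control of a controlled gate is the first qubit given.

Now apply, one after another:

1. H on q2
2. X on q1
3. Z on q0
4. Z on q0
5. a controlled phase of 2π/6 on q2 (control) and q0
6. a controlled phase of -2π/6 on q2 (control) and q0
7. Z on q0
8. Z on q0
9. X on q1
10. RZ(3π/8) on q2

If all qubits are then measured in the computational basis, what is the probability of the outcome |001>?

Outcome |001> occurs with probability 1/2. Key observation: gates 3-8 undo each other exactly, leaving only the rest of the circuit to track.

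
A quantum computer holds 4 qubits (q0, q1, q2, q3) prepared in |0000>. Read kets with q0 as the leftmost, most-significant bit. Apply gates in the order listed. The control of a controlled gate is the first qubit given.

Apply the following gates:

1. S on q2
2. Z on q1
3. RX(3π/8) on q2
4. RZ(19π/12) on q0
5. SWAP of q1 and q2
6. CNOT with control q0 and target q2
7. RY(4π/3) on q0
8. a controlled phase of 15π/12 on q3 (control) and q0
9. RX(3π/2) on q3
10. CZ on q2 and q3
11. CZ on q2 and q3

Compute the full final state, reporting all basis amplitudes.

The final amplitudes are -sqrt(2)*exp(5*I*pi/24)*cos(3*pi/16)/4 on |0000>, -sqrt(2)*exp(17*I*pi/24)*cos(3*pi/16)/4 on |0001>, 0 on |0010>, 0 on |0011>, sqrt(2)*exp(17*I*pi/24)*sin(3*pi/16)/4 on |0100>, -sqrt(2)*exp(5*I*pi/24)*sin(3*pi/16)/4 on |0101>, 0 on |0110>, 0 on |0111>, sqrt(6)*exp(5*I*pi/24)*cos(3*pi/16)/4 on |1000>, sqrt(6)*exp(17*I*pi/24)*cos(3*pi/16)/4 on |1001>, 0 on |1010>, 0 on |1011>, -sqrt(6)*exp(17*I*pi/24)*sin(3*pi/16)/4 on |1100>, sqrt(6)*exp(5*I*pi/24)*sin(3*pi/16)/4 on |1101>, 0 on |1110>, 0 on |1111>. Key observation: steps 10-11 multiply out to the identity, so the circuit reduces to the remaining gates.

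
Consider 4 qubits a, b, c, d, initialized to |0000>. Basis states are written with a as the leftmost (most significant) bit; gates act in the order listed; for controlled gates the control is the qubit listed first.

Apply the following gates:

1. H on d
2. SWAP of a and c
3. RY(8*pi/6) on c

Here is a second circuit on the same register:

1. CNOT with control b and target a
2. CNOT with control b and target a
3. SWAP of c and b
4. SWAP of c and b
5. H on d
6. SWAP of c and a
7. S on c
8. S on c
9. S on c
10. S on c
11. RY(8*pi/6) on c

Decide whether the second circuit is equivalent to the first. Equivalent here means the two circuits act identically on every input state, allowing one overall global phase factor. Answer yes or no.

Yes — the two circuits implement the same unitary up to a global phase.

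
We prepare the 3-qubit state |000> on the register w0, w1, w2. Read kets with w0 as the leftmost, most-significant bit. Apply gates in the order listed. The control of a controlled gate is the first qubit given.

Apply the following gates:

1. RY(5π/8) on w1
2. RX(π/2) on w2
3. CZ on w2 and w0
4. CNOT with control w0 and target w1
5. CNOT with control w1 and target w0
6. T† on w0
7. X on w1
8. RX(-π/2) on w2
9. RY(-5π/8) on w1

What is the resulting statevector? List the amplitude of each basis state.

After the circuit, the state carries amplitude sqrt(sqrt(2) + 2)/4 on |000>, 0 on |001>, cos(5*pi/16)**2 on |010>, 0 on |011>, -sqrt(sqrt(2) + 2)*exp(3*I*pi/4)/4 on |100>, 0 on |101>, (sqrt(2 - sqrt(2)) + 2)*exp(3*I*pi/4)/4 on |110>, 0 on |111>.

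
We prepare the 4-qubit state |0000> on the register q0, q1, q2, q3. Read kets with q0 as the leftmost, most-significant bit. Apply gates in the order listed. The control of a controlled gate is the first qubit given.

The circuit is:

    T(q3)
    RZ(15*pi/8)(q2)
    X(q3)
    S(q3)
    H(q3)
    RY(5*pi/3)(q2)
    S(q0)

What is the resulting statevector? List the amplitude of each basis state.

The resulting statevector has amplitude sqrt(6)*exp(9*I*pi/16)/4 on |0000>, -sqrt(6)*exp(9*I*pi/16)/4 on |0001>, -sqrt(2)*exp(9*I*pi/16)/4 on |0010>, sqrt(2)*exp(9*I*pi/16)/4 on |0011>, and 0 on every other basis state.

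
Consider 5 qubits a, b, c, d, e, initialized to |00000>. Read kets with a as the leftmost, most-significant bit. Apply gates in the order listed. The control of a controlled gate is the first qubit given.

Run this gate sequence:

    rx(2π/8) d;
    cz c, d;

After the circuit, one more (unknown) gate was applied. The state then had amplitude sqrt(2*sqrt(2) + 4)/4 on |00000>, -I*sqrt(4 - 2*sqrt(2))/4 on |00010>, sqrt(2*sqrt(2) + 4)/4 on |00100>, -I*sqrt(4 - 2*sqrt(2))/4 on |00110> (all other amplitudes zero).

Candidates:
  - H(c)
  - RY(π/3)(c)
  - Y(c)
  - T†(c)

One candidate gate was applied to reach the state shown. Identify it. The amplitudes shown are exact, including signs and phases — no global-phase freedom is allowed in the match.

The unique candidate consistent with the amplitudes is H(c).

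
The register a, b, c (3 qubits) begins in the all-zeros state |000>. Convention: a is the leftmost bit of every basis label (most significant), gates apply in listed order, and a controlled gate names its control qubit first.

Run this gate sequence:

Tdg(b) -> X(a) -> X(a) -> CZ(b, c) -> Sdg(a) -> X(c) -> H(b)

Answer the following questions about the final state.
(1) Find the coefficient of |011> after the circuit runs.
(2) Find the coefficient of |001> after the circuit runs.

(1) |011> carries amplitude sqrt(2)/2 in the final state. Key observation: gates 2-3 undo each other exactly, leaving only the rest of the circuit to track.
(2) |001> carries amplitude sqrt(2)/2 in the final state.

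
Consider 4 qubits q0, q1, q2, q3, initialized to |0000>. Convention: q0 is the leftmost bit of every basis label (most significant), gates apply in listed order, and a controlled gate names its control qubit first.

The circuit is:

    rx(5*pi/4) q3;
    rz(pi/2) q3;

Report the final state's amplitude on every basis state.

The resulting statevector has amplitude sqrt(2 - sqrt(2))*exp(3*I*pi/4)/2 on |0000>, -sqrt(sqrt(2) + 2)*exp(3*I*pi/4)/2 on |0001>, and 0 on every other basis state.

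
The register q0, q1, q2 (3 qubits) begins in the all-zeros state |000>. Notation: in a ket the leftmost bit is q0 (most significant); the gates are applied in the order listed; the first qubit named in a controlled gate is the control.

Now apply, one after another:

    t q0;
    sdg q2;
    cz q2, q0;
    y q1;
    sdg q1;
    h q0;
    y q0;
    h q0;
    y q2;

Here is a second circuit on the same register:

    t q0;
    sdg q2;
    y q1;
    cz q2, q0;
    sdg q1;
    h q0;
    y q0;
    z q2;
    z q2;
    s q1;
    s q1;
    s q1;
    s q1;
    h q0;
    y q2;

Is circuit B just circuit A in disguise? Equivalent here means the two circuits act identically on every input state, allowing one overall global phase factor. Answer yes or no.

Yes: on every input state the two circuits agree up to one overall phase factor.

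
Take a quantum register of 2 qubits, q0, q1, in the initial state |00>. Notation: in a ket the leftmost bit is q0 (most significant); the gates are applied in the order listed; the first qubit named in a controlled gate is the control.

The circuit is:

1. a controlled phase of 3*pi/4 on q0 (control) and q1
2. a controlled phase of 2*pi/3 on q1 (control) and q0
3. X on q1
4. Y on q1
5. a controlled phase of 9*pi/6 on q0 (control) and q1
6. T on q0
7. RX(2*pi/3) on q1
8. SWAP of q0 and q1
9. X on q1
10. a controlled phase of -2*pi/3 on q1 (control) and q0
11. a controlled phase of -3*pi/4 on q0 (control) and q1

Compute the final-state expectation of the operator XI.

The observable XI averages to sqrt(6)/8 + 3*sqrt(2)/8.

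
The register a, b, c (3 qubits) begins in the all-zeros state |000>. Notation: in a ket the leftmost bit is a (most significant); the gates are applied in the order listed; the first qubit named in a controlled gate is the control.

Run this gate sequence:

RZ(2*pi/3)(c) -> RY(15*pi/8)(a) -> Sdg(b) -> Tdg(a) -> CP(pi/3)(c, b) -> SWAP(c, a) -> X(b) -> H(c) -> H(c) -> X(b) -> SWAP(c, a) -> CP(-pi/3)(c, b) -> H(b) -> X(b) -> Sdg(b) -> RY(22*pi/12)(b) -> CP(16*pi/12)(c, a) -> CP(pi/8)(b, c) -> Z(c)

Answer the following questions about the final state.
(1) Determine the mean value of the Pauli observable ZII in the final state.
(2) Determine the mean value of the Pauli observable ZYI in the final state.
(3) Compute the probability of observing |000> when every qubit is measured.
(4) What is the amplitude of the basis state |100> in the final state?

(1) In the final state, ZII has expectation sqrt(sqrt(2) + 2)/2.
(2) In the final state, ZYI has expectation -sqrt(sqrt(2) + 2)/2.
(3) Outcome |000> occurs with probability cos(pi/16)**2/2.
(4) |100> carries amplitude (1 + sqrt(3) - sqrt(3)*I + I)*exp(5*I*pi/12)*sin(pi/16)/4 in the final state.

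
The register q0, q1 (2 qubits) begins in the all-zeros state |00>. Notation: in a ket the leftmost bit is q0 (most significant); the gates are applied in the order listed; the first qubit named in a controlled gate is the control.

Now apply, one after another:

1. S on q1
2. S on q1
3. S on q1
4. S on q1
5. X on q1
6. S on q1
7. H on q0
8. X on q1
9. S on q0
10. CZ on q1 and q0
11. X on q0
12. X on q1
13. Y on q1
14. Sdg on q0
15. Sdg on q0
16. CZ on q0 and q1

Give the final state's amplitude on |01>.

The final state's coefficient on |01> equals 0. Key observation: gates 1-4 undo each other exactly, leaving only the rest of the circuit to track.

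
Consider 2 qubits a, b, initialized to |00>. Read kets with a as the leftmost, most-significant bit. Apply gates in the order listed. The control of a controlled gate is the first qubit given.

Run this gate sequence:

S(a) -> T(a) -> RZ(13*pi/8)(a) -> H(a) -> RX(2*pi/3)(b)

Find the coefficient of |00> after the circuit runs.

The amplitude on |00> is -sqrt(2)*exp(3*I*pi/16)/4.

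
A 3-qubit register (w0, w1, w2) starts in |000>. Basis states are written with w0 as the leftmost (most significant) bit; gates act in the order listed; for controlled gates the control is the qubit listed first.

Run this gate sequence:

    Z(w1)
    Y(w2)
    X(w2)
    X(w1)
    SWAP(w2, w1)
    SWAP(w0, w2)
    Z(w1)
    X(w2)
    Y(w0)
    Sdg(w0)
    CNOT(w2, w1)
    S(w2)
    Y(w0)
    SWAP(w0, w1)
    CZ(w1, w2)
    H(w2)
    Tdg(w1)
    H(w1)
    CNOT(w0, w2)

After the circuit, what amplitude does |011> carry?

|011> carries amplitude 0 in the final state.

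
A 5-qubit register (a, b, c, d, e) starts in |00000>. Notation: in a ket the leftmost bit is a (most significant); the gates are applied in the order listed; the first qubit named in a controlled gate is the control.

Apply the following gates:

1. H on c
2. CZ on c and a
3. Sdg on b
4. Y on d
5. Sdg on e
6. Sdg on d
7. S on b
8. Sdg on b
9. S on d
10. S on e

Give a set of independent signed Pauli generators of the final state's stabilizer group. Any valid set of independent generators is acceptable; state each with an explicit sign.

One valid set of independent stabilizer generators is +IIXII, +ZIIII, +IZIII, -IIIZI, +IIIIZ (any independent generating set of the same group is equally correct). Key observation: gates 5-10 undo each other exactly, leaving only the rest of the circuit to track.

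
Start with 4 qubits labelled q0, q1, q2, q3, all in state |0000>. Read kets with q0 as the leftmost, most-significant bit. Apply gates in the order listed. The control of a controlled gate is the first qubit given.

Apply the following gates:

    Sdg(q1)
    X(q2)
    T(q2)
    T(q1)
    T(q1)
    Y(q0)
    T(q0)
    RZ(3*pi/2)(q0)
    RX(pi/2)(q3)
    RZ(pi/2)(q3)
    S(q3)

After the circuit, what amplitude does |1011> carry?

|1011> carries amplitude sqrt(2)/2 in the final state.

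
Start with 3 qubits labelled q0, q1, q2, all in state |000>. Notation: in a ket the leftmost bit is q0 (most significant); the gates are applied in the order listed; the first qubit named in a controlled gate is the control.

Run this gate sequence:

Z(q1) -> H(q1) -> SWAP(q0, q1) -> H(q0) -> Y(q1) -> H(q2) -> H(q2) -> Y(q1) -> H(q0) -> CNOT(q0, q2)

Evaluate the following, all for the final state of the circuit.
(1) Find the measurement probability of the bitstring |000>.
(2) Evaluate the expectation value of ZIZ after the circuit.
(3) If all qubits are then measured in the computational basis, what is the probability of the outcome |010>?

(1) Outcome |000> occurs with probability 1/2.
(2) In the final state, ZIZ has expectation 1.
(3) A full measurement returns |010> with probability 0.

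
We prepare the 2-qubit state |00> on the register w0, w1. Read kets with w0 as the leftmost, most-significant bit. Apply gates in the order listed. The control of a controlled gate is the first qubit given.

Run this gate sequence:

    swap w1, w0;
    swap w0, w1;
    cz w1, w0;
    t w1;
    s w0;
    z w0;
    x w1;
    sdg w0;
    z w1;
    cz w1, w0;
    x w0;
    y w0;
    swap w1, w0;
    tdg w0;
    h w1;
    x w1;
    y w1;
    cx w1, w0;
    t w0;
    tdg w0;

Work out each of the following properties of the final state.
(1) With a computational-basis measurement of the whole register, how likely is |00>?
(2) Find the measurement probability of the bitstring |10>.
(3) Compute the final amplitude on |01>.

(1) A full measurement returns |00> with probability 0.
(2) A full measurement returns |10> with probability 1/2.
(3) |01> carries amplitude sqrt(2)*exp(3*I*pi/4)/2 in the final state.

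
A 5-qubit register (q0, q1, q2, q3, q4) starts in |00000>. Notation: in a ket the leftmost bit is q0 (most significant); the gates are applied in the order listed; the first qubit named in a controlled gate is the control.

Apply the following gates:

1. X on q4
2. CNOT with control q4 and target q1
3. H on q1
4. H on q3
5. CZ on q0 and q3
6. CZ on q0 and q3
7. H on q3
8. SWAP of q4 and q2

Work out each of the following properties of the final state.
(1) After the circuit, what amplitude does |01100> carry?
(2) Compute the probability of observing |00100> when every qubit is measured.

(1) The final state's coefficient on |01100> equals -sqrt(2)/2. Key observation: steps 4-7 multiply out to the identity, so the circuit reduces to the remaining gates.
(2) A full measurement returns |00100> with probability 1/2.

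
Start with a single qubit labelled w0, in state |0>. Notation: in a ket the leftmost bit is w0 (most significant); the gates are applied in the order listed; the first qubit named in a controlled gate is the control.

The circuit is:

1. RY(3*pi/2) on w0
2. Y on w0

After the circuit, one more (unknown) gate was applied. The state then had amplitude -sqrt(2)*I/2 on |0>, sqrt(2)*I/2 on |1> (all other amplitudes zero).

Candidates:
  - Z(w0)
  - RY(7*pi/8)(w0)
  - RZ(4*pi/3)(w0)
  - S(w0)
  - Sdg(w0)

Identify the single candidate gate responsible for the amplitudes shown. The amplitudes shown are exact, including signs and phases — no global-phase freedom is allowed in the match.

The unique candidate consistent with the amplitudes is Z(w0).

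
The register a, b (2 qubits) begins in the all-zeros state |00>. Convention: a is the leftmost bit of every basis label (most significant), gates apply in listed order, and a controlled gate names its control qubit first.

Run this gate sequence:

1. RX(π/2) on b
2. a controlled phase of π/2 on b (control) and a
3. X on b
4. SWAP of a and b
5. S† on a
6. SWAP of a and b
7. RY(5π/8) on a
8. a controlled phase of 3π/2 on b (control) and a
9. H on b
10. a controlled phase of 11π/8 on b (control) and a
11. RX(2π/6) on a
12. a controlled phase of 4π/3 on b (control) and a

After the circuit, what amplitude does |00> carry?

The final state's coefficient on |00> equals (1 - I)*(-sin(5*pi/16) + sqrt(3)*(1 - I)*cos(5*pi/16))/4.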